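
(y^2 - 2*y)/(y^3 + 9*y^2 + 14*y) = (y - 2)/(y^2 + 9*y + 14)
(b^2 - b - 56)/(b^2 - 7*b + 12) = (b^2 - b - 56)/(b^2 - 7*b + 12)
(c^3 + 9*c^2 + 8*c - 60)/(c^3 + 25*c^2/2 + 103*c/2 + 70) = 2*(c^2 + 4*c - 12)/(2*c^2 + 15*c + 28)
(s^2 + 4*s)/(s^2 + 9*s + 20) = s/(s + 5)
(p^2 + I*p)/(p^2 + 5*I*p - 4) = p/(p + 4*I)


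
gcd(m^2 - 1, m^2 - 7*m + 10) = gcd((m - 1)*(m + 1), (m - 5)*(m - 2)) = 1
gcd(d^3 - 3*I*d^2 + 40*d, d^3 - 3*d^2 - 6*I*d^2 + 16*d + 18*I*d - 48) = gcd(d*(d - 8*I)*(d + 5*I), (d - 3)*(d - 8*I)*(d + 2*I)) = d - 8*I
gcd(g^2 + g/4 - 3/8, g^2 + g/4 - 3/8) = g^2 + g/4 - 3/8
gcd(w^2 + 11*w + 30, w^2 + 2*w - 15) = w + 5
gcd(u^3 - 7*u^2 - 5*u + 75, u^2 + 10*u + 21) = u + 3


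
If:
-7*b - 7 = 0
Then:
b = -1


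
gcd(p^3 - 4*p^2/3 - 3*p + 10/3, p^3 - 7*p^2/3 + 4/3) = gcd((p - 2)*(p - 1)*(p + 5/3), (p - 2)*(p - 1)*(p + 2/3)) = p^2 - 3*p + 2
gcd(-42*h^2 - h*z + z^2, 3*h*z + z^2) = 1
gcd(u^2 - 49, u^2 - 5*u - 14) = u - 7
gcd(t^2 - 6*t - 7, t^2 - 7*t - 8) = t + 1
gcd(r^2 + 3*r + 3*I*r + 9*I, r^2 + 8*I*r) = 1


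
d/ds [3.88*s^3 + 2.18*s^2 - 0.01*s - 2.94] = 11.64*s^2 + 4.36*s - 0.01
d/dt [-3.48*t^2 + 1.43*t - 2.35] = 1.43 - 6.96*t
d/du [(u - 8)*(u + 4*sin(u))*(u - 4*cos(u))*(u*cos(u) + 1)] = (8 - u)*(u + 4*sin(u))*(u - 4*cos(u))*(u*sin(u) - cos(u)) + (u - 8)*(u + 4*sin(u))*(u*cos(u) + 1)*(4*sin(u) + 1) + (u - 8)*(u - 4*cos(u))*(u*cos(u) + 1)*(4*cos(u) + 1) + (u + 4*sin(u))*(u - 4*cos(u))*(u*cos(u) + 1)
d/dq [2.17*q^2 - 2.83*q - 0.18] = 4.34*q - 2.83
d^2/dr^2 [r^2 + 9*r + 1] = 2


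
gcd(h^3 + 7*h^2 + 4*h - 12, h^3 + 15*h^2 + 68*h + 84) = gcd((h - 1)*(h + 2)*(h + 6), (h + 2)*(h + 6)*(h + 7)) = h^2 + 8*h + 12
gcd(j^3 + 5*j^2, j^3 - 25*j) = j^2 + 5*j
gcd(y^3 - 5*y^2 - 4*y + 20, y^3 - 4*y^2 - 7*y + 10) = y^2 - 3*y - 10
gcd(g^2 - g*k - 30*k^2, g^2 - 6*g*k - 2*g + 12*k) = g - 6*k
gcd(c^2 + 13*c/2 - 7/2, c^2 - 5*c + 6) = 1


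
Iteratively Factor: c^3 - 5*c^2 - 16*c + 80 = (c - 4)*(c^2 - c - 20) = (c - 4)*(c + 4)*(c - 5)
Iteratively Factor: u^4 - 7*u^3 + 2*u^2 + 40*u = (u)*(u^3 - 7*u^2 + 2*u + 40) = u*(u + 2)*(u^2 - 9*u + 20) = u*(u - 5)*(u + 2)*(u - 4)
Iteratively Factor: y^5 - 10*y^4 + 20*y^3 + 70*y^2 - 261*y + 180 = (y - 3)*(y^4 - 7*y^3 - y^2 + 67*y - 60) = (y - 3)*(y - 1)*(y^3 - 6*y^2 - 7*y + 60) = (y - 5)*(y - 3)*(y - 1)*(y^2 - y - 12) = (y - 5)*(y - 4)*(y - 3)*(y - 1)*(y + 3)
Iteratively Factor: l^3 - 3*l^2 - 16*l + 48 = (l + 4)*(l^2 - 7*l + 12) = (l - 4)*(l + 4)*(l - 3)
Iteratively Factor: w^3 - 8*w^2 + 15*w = (w - 3)*(w^2 - 5*w) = w*(w - 3)*(w - 5)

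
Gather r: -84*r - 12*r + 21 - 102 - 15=-96*r - 96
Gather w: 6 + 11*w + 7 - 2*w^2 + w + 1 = -2*w^2 + 12*w + 14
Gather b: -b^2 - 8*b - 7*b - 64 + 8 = -b^2 - 15*b - 56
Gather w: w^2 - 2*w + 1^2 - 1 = w^2 - 2*w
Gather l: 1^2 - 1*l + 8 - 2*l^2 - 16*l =-2*l^2 - 17*l + 9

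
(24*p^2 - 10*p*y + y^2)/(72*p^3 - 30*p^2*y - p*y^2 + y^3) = (-6*p + y)/(-18*p^2 + 3*p*y + y^2)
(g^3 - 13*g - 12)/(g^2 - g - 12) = g + 1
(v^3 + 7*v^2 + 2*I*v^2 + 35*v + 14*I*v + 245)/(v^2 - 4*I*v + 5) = (v^2 + 7*v*(1 + I) + 49*I)/(v + I)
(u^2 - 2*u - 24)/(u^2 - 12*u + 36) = (u + 4)/(u - 6)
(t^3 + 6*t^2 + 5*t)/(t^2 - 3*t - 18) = t*(t^2 + 6*t + 5)/(t^2 - 3*t - 18)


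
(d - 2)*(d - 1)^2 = d^3 - 4*d^2 + 5*d - 2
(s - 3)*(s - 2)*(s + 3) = s^3 - 2*s^2 - 9*s + 18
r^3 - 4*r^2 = r^2*(r - 4)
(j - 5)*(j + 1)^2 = j^3 - 3*j^2 - 9*j - 5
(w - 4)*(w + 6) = w^2 + 2*w - 24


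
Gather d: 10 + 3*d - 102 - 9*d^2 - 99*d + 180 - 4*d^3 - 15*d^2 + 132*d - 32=-4*d^3 - 24*d^2 + 36*d + 56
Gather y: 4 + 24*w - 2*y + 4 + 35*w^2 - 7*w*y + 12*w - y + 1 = 35*w^2 + 36*w + y*(-7*w - 3) + 9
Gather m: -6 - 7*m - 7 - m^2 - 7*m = -m^2 - 14*m - 13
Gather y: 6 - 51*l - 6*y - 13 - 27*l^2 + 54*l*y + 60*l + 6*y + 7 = -27*l^2 + 54*l*y + 9*l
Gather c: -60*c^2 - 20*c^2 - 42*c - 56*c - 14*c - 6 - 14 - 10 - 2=-80*c^2 - 112*c - 32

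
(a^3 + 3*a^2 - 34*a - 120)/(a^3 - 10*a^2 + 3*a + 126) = (a^2 + 9*a + 20)/(a^2 - 4*a - 21)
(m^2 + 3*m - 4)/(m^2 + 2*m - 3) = (m + 4)/(m + 3)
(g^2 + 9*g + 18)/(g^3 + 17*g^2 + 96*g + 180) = (g + 3)/(g^2 + 11*g + 30)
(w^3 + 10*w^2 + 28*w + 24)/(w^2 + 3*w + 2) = (w^2 + 8*w + 12)/(w + 1)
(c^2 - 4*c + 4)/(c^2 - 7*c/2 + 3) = 2*(c - 2)/(2*c - 3)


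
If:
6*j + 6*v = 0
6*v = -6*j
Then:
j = -v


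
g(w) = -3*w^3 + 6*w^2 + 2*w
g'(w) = -9*w^2 + 12*w + 2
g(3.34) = -38.17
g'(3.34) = -58.32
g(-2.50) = 79.38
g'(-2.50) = -84.25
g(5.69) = -347.02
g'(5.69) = -221.10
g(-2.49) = 78.54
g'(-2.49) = -83.68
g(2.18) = 1.79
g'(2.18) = -14.61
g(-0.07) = -0.11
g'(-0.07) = 1.12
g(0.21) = 0.66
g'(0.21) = 4.12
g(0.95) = 4.74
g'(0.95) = 5.28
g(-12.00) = 6024.00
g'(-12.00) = -1438.00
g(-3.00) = 129.00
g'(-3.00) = -115.00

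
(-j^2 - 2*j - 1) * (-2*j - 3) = 2*j^3 + 7*j^2 + 8*j + 3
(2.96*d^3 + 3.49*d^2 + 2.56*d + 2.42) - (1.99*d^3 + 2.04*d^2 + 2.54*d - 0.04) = 0.97*d^3 + 1.45*d^2 + 0.02*d + 2.46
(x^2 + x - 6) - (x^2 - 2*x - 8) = 3*x + 2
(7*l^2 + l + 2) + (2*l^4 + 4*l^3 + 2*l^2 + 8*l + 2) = 2*l^4 + 4*l^3 + 9*l^2 + 9*l + 4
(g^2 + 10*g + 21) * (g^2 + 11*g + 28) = g^4 + 21*g^3 + 159*g^2 + 511*g + 588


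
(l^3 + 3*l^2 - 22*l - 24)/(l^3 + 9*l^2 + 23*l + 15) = (l^2 + 2*l - 24)/(l^2 + 8*l + 15)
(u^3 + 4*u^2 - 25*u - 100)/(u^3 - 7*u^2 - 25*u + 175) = (u + 4)/(u - 7)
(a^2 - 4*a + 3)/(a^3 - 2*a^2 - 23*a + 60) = (a - 1)/(a^2 + a - 20)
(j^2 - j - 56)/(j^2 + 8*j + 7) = (j - 8)/(j + 1)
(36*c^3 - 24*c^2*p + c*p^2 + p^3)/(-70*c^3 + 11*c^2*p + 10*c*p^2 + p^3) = (-18*c^2 + 3*c*p + p^2)/(35*c^2 + 12*c*p + p^2)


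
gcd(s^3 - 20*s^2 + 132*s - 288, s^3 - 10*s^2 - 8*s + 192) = s^2 - 14*s + 48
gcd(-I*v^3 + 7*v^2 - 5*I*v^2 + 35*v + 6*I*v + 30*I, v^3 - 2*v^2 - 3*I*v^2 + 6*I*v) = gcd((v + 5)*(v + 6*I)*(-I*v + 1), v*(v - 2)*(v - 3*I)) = 1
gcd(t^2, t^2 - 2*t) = t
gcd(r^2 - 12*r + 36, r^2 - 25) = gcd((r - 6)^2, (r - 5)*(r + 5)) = 1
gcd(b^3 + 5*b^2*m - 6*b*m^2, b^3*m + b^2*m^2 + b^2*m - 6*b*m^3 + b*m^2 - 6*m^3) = 1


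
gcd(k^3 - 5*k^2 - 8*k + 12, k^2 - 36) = k - 6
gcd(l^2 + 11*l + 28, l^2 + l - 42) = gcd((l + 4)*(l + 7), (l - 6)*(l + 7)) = l + 7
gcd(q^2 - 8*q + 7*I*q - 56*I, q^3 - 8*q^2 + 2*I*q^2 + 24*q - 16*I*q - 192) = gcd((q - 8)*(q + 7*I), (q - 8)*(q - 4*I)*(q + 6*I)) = q - 8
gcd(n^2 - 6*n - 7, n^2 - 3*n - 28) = n - 7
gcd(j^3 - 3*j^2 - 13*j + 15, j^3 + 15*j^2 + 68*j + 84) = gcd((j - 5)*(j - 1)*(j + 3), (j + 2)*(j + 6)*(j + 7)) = 1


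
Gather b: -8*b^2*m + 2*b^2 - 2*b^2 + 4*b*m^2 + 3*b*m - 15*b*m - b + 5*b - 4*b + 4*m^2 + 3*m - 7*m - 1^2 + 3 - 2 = -8*b^2*m + b*(4*m^2 - 12*m) + 4*m^2 - 4*m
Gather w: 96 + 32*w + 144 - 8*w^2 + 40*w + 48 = -8*w^2 + 72*w + 288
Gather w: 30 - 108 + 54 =-24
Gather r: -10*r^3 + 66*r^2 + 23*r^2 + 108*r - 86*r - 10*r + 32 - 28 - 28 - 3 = -10*r^3 + 89*r^2 + 12*r - 27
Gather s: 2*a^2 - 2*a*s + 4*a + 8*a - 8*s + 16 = 2*a^2 + 12*a + s*(-2*a - 8) + 16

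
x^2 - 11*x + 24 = (x - 8)*(x - 3)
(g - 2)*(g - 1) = g^2 - 3*g + 2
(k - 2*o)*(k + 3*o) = k^2 + k*o - 6*o^2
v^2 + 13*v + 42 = (v + 6)*(v + 7)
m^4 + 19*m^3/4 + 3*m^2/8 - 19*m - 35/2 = (m - 2)*(m + 5/4)*(m + 2)*(m + 7/2)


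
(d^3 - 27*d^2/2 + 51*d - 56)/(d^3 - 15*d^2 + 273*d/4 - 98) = 2*(d - 2)/(2*d - 7)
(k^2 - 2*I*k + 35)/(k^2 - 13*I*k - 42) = (k + 5*I)/(k - 6*I)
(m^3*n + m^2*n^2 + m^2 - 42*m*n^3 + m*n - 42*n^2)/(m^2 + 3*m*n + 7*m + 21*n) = (m^3*n + m^2*n^2 + m^2 - 42*m*n^3 + m*n - 42*n^2)/(m^2 + 3*m*n + 7*m + 21*n)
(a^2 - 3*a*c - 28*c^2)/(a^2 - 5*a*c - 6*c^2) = (-a^2 + 3*a*c + 28*c^2)/(-a^2 + 5*a*c + 6*c^2)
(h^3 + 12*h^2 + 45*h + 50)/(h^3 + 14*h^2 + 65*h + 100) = (h + 2)/(h + 4)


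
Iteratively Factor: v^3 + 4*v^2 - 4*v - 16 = (v + 4)*(v^2 - 4) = (v + 2)*(v + 4)*(v - 2)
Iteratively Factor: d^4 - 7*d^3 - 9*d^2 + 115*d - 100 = (d - 5)*(d^3 - 2*d^2 - 19*d + 20) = (d - 5)*(d + 4)*(d^2 - 6*d + 5) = (d - 5)^2*(d + 4)*(d - 1)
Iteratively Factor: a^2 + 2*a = (a)*(a + 2)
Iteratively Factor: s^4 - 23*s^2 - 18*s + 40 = (s + 4)*(s^3 - 4*s^2 - 7*s + 10) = (s - 1)*(s + 4)*(s^2 - 3*s - 10) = (s - 5)*(s - 1)*(s + 4)*(s + 2)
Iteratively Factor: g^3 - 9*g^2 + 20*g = (g)*(g^2 - 9*g + 20) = g*(g - 5)*(g - 4)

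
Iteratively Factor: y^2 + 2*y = (y)*(y + 2)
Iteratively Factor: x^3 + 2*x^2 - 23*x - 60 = (x + 3)*(x^2 - x - 20) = (x + 3)*(x + 4)*(x - 5)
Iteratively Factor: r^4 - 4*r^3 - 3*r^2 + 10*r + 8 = (r + 1)*(r^3 - 5*r^2 + 2*r + 8) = (r + 1)^2*(r^2 - 6*r + 8) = (r - 2)*(r + 1)^2*(r - 4)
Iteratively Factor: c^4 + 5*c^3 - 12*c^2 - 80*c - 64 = (c + 4)*(c^3 + c^2 - 16*c - 16) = (c + 4)^2*(c^2 - 3*c - 4) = (c - 4)*(c + 4)^2*(c + 1)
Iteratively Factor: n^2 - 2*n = (n - 2)*(n)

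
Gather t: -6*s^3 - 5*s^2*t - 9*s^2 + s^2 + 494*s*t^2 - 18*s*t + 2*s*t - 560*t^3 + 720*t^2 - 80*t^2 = -6*s^3 - 8*s^2 - 560*t^3 + t^2*(494*s + 640) + t*(-5*s^2 - 16*s)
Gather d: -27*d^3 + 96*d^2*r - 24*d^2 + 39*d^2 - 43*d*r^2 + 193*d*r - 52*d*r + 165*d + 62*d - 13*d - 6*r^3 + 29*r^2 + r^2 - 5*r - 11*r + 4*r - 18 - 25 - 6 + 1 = -27*d^3 + d^2*(96*r + 15) + d*(-43*r^2 + 141*r + 214) - 6*r^3 + 30*r^2 - 12*r - 48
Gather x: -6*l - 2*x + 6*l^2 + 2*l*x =6*l^2 - 6*l + x*(2*l - 2)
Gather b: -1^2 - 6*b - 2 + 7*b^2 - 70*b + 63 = 7*b^2 - 76*b + 60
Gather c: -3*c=-3*c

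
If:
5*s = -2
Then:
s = -2/5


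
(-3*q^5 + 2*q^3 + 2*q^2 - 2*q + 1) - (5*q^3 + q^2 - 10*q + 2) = -3*q^5 - 3*q^3 + q^2 + 8*q - 1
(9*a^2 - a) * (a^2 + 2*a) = 9*a^4 + 17*a^3 - 2*a^2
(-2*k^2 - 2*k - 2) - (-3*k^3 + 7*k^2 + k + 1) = 3*k^3 - 9*k^2 - 3*k - 3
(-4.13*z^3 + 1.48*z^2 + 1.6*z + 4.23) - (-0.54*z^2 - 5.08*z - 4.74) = -4.13*z^3 + 2.02*z^2 + 6.68*z + 8.97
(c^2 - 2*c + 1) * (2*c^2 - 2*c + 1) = 2*c^4 - 6*c^3 + 7*c^2 - 4*c + 1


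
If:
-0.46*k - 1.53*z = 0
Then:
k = -3.32608695652174*z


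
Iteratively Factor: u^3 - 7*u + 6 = (u - 1)*(u^2 + u - 6) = (u - 1)*(u + 3)*(u - 2)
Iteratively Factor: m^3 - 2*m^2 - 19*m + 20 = (m - 5)*(m^2 + 3*m - 4) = (m - 5)*(m - 1)*(m + 4)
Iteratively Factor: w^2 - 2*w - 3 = (w - 3)*(w + 1)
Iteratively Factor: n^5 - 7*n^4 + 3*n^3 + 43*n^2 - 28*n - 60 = (n - 2)*(n^4 - 5*n^3 - 7*n^2 + 29*n + 30) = (n - 2)*(n + 1)*(n^3 - 6*n^2 - n + 30) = (n - 2)*(n + 1)*(n + 2)*(n^2 - 8*n + 15) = (n - 3)*(n - 2)*(n + 1)*(n + 2)*(n - 5)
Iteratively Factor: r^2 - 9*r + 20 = (r - 4)*(r - 5)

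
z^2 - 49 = (z - 7)*(z + 7)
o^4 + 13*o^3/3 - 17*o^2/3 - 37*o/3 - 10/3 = (o - 2)*(o + 1/3)*(o + 1)*(o + 5)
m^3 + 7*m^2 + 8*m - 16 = (m - 1)*(m + 4)^2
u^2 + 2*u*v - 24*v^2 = (u - 4*v)*(u + 6*v)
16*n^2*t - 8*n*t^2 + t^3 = t*(-4*n + t)^2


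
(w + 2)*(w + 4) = w^2 + 6*w + 8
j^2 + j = j*(j + 1)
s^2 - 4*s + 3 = (s - 3)*(s - 1)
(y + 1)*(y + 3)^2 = y^3 + 7*y^2 + 15*y + 9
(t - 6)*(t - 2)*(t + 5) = t^3 - 3*t^2 - 28*t + 60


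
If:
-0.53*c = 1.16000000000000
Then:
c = -2.19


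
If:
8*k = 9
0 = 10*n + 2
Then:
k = 9/8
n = -1/5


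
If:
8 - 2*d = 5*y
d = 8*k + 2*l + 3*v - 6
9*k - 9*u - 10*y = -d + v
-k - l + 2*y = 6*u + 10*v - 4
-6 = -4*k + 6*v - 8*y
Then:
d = 4 - 5*y/2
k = 41*y/296 + 75/148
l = 587/148 - 1167*y/296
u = 455/444 - 417*y/296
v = 211*y/148 - 49/74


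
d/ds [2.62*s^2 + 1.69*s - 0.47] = 5.24*s + 1.69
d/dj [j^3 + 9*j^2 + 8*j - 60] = 3*j^2 + 18*j + 8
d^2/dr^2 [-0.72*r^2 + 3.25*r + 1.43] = -1.44000000000000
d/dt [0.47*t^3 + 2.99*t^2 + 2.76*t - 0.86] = 1.41*t^2 + 5.98*t + 2.76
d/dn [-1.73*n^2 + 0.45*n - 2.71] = 0.45 - 3.46*n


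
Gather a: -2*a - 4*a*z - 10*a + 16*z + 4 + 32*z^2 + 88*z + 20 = a*(-4*z - 12) + 32*z^2 + 104*z + 24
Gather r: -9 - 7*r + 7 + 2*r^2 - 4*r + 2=2*r^2 - 11*r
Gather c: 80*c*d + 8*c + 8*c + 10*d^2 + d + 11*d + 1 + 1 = c*(80*d + 16) + 10*d^2 + 12*d + 2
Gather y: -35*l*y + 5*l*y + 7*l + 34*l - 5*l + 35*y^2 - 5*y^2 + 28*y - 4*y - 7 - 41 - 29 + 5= 36*l + 30*y^2 + y*(24 - 30*l) - 72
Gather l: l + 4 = l + 4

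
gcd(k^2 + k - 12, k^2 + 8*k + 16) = k + 4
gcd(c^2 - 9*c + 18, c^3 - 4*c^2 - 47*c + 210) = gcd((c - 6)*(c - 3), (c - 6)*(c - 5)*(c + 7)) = c - 6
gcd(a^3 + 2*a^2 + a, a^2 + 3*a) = a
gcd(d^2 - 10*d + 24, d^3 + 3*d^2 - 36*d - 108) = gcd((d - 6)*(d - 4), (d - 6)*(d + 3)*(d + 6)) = d - 6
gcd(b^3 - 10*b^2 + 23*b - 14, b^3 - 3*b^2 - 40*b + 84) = b^2 - 9*b + 14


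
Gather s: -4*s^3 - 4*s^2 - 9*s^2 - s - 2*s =-4*s^3 - 13*s^2 - 3*s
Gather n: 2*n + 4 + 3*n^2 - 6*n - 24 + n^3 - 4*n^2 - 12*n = n^3 - n^2 - 16*n - 20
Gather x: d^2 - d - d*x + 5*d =d^2 - d*x + 4*d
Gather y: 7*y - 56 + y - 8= 8*y - 64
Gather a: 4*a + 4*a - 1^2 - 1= 8*a - 2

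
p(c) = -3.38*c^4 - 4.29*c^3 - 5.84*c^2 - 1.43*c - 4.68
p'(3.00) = -517.34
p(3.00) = -451.14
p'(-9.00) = 8917.30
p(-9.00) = -19513.62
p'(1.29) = -66.94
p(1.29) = -34.81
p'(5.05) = -2129.84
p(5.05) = -2911.61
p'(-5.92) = 2421.73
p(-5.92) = -3462.30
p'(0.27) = -5.79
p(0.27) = -5.59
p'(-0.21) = 0.58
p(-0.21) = -4.60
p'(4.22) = -1295.96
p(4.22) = -1509.05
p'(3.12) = -573.77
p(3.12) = -516.57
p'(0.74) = -22.60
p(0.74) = -11.69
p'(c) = -13.52*c^3 - 12.87*c^2 - 11.68*c - 1.43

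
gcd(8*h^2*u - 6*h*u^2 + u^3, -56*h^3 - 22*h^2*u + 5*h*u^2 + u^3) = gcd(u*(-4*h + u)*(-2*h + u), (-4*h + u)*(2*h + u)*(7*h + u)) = -4*h + u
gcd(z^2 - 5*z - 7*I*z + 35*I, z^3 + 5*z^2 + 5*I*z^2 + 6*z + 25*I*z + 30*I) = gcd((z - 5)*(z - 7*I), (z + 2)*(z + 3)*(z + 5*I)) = 1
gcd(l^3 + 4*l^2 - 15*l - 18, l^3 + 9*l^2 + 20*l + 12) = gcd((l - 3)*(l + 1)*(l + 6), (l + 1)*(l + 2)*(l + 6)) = l^2 + 7*l + 6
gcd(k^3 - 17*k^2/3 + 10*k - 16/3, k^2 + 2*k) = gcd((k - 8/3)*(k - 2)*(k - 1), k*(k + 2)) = 1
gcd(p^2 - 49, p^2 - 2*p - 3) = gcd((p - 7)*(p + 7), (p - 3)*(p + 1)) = 1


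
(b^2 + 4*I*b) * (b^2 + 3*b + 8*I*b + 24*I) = b^4 + 3*b^3 + 12*I*b^3 - 32*b^2 + 36*I*b^2 - 96*b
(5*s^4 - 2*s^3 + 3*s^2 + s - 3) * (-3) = -15*s^4 + 6*s^3 - 9*s^2 - 3*s + 9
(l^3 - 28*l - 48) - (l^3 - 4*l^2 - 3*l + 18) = 4*l^2 - 25*l - 66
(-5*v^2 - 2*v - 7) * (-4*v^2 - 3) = 20*v^4 + 8*v^3 + 43*v^2 + 6*v + 21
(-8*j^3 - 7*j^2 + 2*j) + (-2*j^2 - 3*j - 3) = -8*j^3 - 9*j^2 - j - 3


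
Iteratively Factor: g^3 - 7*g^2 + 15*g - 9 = (g - 3)*(g^2 - 4*g + 3) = (g - 3)^2*(g - 1)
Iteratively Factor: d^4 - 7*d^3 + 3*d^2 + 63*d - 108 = (d - 3)*(d^3 - 4*d^2 - 9*d + 36) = (d - 3)^2*(d^2 - d - 12) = (d - 3)^2*(d + 3)*(d - 4)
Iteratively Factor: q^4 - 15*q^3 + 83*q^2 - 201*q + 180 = (q - 3)*(q^3 - 12*q^2 + 47*q - 60) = (q - 4)*(q - 3)*(q^2 - 8*q + 15) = (q - 5)*(q - 4)*(q - 3)*(q - 3)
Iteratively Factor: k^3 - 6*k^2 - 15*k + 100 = (k + 4)*(k^2 - 10*k + 25) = (k - 5)*(k + 4)*(k - 5)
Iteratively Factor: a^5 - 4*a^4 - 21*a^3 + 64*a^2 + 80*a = (a - 4)*(a^4 - 21*a^2 - 20*a) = a*(a - 4)*(a^3 - 21*a - 20) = a*(a - 5)*(a - 4)*(a^2 + 5*a + 4) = a*(a - 5)*(a - 4)*(a + 1)*(a + 4)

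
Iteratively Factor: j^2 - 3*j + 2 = (j - 2)*(j - 1)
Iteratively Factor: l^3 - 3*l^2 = (l)*(l^2 - 3*l) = l^2*(l - 3)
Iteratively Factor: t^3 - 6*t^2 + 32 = (t + 2)*(t^2 - 8*t + 16) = (t - 4)*(t + 2)*(t - 4)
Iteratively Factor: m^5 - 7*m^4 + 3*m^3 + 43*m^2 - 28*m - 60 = (m - 5)*(m^4 - 2*m^3 - 7*m^2 + 8*m + 12) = (m - 5)*(m + 2)*(m^3 - 4*m^2 + m + 6) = (m - 5)*(m + 1)*(m + 2)*(m^2 - 5*m + 6) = (m - 5)*(m - 2)*(m + 1)*(m + 2)*(m - 3)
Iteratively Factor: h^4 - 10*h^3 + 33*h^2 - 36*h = (h)*(h^3 - 10*h^2 + 33*h - 36) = h*(h - 4)*(h^2 - 6*h + 9) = h*(h - 4)*(h - 3)*(h - 3)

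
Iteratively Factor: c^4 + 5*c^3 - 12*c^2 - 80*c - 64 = (c + 1)*(c^3 + 4*c^2 - 16*c - 64) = (c + 1)*(c + 4)*(c^2 - 16) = (c - 4)*(c + 1)*(c + 4)*(c + 4)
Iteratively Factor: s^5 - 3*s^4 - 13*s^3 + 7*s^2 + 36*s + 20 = (s + 2)*(s^4 - 5*s^3 - 3*s^2 + 13*s + 10) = (s + 1)*(s + 2)*(s^3 - 6*s^2 + 3*s + 10) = (s + 1)^2*(s + 2)*(s^2 - 7*s + 10) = (s - 2)*(s + 1)^2*(s + 2)*(s - 5)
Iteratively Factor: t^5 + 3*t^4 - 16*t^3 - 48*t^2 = (t + 4)*(t^4 - t^3 - 12*t^2) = (t + 3)*(t + 4)*(t^3 - 4*t^2) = (t - 4)*(t + 3)*(t + 4)*(t^2) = t*(t - 4)*(t + 3)*(t + 4)*(t)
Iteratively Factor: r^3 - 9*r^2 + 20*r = (r - 4)*(r^2 - 5*r) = r*(r - 4)*(r - 5)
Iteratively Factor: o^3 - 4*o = (o)*(o^2 - 4) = o*(o + 2)*(o - 2)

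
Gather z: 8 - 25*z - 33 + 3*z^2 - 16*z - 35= 3*z^2 - 41*z - 60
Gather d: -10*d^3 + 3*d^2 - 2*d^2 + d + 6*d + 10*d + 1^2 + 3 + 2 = -10*d^3 + d^2 + 17*d + 6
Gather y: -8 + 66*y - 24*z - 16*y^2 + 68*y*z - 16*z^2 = -16*y^2 + y*(68*z + 66) - 16*z^2 - 24*z - 8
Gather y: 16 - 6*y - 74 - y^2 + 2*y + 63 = -y^2 - 4*y + 5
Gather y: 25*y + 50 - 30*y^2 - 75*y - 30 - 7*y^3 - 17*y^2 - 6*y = -7*y^3 - 47*y^2 - 56*y + 20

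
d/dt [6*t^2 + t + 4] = 12*t + 1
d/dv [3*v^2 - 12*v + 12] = 6*v - 12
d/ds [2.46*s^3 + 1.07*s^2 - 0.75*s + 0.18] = 7.38*s^2 + 2.14*s - 0.75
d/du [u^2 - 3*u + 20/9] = 2*u - 3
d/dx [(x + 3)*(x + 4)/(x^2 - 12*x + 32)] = (-19*x^2 + 40*x + 368)/(x^4 - 24*x^3 + 208*x^2 - 768*x + 1024)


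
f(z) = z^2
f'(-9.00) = -18.00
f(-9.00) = 81.00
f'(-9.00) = -18.00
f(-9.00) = 81.00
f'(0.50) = 1.00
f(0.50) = 0.25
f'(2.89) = 5.78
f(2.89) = 8.35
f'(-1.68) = -3.36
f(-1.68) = 2.82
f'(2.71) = 5.42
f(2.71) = 7.34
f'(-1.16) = -2.32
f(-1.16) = 1.35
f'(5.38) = 10.76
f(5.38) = 28.94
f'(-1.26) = -2.52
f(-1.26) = 1.59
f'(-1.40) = -2.80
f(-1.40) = 1.96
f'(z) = 2*z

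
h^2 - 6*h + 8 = (h - 4)*(h - 2)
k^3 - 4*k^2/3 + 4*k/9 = k*(k - 2/3)^2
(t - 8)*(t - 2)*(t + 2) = t^3 - 8*t^2 - 4*t + 32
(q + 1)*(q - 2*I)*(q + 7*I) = q^3 + q^2 + 5*I*q^2 + 14*q + 5*I*q + 14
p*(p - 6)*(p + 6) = p^3 - 36*p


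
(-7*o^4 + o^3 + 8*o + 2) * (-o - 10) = 7*o^5 + 69*o^4 - 10*o^3 - 8*o^2 - 82*o - 20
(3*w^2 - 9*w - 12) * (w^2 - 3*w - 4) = 3*w^4 - 18*w^3 + 3*w^2 + 72*w + 48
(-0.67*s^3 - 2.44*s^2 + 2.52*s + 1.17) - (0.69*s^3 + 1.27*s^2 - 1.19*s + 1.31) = -1.36*s^3 - 3.71*s^2 + 3.71*s - 0.14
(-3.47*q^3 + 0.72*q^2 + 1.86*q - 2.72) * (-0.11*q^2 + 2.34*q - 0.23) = 0.3817*q^5 - 8.199*q^4 + 2.2783*q^3 + 4.486*q^2 - 6.7926*q + 0.6256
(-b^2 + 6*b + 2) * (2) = -2*b^2 + 12*b + 4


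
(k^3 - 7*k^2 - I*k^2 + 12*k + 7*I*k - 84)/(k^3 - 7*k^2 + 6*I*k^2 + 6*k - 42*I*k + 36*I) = (k^3 + k^2*(-7 - I) + k*(12 + 7*I) - 84)/(k^3 + k^2*(-7 + 6*I) + k*(6 - 42*I) + 36*I)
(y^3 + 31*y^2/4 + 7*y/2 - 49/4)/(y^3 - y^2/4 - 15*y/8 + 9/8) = 2*(4*y^2 + 35*y + 49)/(8*y^2 + 6*y - 9)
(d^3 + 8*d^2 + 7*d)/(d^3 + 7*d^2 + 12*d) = (d^2 + 8*d + 7)/(d^2 + 7*d + 12)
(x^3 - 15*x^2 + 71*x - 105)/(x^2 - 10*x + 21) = x - 5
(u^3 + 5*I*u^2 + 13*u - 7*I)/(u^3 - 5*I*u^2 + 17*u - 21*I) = (u^2 + 6*I*u + 7)/(u^2 - 4*I*u + 21)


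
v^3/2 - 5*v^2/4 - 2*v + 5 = (v/2 + 1)*(v - 5/2)*(v - 2)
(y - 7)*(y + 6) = y^2 - y - 42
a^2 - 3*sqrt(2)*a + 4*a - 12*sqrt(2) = (a + 4)*(a - 3*sqrt(2))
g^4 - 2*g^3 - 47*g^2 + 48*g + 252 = (g - 7)*(g - 3)*(g + 2)*(g + 6)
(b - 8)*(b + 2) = b^2 - 6*b - 16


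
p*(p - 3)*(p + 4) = p^3 + p^2 - 12*p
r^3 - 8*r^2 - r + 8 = (r - 8)*(r - 1)*(r + 1)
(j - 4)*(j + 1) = j^2 - 3*j - 4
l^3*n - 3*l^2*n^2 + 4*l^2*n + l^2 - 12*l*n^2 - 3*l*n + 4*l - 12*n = (l + 4)*(l - 3*n)*(l*n + 1)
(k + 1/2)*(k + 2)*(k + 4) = k^3 + 13*k^2/2 + 11*k + 4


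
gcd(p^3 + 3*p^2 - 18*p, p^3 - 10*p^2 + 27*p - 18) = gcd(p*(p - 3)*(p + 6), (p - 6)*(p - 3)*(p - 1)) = p - 3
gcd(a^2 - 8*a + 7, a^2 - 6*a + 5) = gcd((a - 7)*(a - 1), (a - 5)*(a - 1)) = a - 1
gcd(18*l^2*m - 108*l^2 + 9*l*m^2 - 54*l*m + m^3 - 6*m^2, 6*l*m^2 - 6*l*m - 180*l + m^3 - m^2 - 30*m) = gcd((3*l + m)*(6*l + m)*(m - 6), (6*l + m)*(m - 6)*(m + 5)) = 6*l*m - 36*l + m^2 - 6*m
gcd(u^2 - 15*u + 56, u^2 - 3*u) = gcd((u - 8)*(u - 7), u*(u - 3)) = 1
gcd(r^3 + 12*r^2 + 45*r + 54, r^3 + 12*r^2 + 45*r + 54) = r^3 + 12*r^2 + 45*r + 54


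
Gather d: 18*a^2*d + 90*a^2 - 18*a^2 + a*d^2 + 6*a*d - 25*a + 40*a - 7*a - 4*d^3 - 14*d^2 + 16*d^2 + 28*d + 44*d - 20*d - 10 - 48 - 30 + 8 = 72*a^2 + 8*a - 4*d^3 + d^2*(a + 2) + d*(18*a^2 + 6*a + 52) - 80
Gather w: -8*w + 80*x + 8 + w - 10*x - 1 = -7*w + 70*x + 7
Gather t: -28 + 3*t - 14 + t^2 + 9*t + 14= t^2 + 12*t - 28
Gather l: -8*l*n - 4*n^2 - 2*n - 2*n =-8*l*n - 4*n^2 - 4*n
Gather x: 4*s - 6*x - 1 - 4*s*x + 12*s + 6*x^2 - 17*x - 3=16*s + 6*x^2 + x*(-4*s - 23) - 4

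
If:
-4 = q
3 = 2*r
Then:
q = -4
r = 3/2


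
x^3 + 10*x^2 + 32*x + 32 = (x + 2)*(x + 4)^2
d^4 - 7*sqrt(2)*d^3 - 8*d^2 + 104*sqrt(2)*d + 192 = (d - 6*sqrt(2))*(d - 4*sqrt(2))*(d + sqrt(2))*(d + 2*sqrt(2))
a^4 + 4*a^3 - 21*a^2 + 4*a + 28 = (a - 2)^2*(a + 1)*(a + 7)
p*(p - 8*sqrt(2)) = p^2 - 8*sqrt(2)*p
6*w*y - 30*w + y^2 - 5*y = (6*w + y)*(y - 5)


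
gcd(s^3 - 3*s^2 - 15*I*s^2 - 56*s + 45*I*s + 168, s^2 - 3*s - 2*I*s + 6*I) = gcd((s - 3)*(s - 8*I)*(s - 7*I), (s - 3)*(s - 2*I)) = s - 3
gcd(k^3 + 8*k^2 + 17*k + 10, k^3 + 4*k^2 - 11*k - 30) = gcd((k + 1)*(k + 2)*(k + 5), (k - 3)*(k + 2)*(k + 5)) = k^2 + 7*k + 10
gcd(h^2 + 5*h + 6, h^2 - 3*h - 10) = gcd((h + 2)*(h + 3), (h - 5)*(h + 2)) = h + 2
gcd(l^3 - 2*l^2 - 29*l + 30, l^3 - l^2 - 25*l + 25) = l^2 + 4*l - 5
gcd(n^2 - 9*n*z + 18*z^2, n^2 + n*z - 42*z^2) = -n + 6*z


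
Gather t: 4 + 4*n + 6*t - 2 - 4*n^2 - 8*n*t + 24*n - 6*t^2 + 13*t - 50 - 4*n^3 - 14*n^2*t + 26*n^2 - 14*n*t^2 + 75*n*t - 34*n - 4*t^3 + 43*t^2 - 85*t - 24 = -4*n^3 + 22*n^2 - 6*n - 4*t^3 + t^2*(37 - 14*n) + t*(-14*n^2 + 67*n - 66) - 72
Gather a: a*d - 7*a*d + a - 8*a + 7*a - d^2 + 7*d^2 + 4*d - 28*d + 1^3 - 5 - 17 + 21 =-6*a*d + 6*d^2 - 24*d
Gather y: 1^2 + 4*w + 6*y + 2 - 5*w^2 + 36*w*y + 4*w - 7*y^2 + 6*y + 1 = -5*w^2 + 8*w - 7*y^2 + y*(36*w + 12) + 4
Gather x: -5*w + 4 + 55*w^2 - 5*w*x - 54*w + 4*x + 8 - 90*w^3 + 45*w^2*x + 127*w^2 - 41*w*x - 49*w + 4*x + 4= -90*w^3 + 182*w^2 - 108*w + x*(45*w^2 - 46*w + 8) + 16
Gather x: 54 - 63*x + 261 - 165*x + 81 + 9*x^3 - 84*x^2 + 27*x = 9*x^3 - 84*x^2 - 201*x + 396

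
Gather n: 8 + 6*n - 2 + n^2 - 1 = n^2 + 6*n + 5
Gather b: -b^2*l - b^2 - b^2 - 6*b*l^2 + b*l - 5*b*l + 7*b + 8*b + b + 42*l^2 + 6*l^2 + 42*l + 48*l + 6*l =b^2*(-l - 2) + b*(-6*l^2 - 4*l + 16) + 48*l^2 + 96*l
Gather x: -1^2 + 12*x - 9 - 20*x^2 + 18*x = -20*x^2 + 30*x - 10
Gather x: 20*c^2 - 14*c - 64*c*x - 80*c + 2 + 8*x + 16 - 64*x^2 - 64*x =20*c^2 - 94*c - 64*x^2 + x*(-64*c - 56) + 18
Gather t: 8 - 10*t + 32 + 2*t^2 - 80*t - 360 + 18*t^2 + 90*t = 20*t^2 - 320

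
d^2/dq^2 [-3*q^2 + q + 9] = -6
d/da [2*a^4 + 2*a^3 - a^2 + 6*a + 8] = 8*a^3 + 6*a^2 - 2*a + 6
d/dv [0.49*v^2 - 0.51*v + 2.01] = 0.98*v - 0.51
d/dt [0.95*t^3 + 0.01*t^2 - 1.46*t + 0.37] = 2.85*t^2 + 0.02*t - 1.46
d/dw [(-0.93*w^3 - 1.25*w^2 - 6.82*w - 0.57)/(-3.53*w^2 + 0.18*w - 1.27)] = (3.2829*w^4 - 0.3348*w^3 - 20.7563*w^2 - 0.8492*w + 8.764)/(12.4609*w^4 - 1.2708*w^3 + 8.9986*w^2 - 0.4572*w + 1.6129)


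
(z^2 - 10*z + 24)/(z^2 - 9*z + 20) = (z - 6)/(z - 5)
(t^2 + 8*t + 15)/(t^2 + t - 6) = (t + 5)/(t - 2)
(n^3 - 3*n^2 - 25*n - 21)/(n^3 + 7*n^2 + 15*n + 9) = (n - 7)/(n + 3)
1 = 1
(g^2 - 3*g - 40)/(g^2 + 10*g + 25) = (g - 8)/(g + 5)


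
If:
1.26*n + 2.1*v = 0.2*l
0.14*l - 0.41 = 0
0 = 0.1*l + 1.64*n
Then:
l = 2.93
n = -0.18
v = 0.39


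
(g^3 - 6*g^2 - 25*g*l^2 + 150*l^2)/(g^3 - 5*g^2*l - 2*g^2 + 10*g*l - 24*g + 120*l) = (g + 5*l)/(g + 4)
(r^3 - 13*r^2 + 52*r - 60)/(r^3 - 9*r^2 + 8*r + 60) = (r - 2)/(r + 2)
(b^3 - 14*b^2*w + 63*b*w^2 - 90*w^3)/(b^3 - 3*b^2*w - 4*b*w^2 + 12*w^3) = (-b^2 + 11*b*w - 30*w^2)/(-b^2 + 4*w^2)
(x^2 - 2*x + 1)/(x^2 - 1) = (x - 1)/(x + 1)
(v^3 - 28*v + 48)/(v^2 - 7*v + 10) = (v^2 + 2*v - 24)/(v - 5)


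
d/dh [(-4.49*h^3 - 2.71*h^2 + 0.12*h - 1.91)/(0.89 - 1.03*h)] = (9.2494*h^3 - 9.197*h^2 - 4.8238*h - 1.8605)/(1.0609*h^2 - 1.8334*h + 0.7921)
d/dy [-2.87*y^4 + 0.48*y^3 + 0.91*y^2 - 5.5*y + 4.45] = -11.48*y^3 + 1.44*y^2 + 1.82*y - 5.5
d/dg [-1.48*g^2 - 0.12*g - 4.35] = -2.96*g - 0.12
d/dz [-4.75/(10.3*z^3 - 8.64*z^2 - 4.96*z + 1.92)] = (146.775*z^2 - 82.08*z - 23.56)/(10.3*z^3 - 8.64*z^2 - 4.96*z + 1.92)^2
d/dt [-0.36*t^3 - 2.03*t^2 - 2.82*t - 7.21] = -1.08*t^2 - 4.06*t - 2.82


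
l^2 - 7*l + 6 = (l - 6)*(l - 1)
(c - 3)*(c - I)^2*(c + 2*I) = c^4 - 3*c^3 + 3*c^2 - 9*c - 2*I*c + 6*I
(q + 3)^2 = q^2 + 6*q + 9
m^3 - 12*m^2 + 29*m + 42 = (m - 7)*(m - 6)*(m + 1)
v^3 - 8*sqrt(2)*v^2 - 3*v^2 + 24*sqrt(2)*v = v*(v - 3)*(v - 8*sqrt(2))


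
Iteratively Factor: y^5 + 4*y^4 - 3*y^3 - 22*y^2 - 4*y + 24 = (y + 2)*(y^4 + 2*y^3 - 7*y^2 - 8*y + 12) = (y - 2)*(y + 2)*(y^3 + 4*y^2 + y - 6) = (y - 2)*(y + 2)^2*(y^2 + 2*y - 3) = (y - 2)*(y + 2)^2*(y + 3)*(y - 1)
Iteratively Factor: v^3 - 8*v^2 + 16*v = (v - 4)*(v^2 - 4*v) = v*(v - 4)*(v - 4)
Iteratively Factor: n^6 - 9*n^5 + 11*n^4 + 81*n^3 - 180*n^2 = (n + 3)*(n^5 - 12*n^4 + 47*n^3 - 60*n^2) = (n - 5)*(n + 3)*(n^4 - 7*n^3 + 12*n^2) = (n - 5)*(n - 3)*(n + 3)*(n^3 - 4*n^2) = (n - 5)*(n - 4)*(n - 3)*(n + 3)*(n^2) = n*(n - 5)*(n - 4)*(n - 3)*(n + 3)*(n)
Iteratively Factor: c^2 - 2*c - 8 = (c - 4)*(c + 2)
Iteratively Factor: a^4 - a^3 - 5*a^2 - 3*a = (a - 3)*(a^3 + 2*a^2 + a) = a*(a - 3)*(a^2 + 2*a + 1) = a*(a - 3)*(a + 1)*(a + 1)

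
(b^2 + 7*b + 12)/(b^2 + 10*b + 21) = (b + 4)/(b + 7)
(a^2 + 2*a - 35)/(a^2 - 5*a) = (a + 7)/a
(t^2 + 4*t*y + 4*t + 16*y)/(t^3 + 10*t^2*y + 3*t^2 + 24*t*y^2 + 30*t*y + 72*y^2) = (t + 4)/(t^2 + 6*t*y + 3*t + 18*y)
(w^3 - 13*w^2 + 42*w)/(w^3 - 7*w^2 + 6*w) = (w - 7)/(w - 1)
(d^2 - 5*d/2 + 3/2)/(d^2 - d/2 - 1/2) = (2*d - 3)/(2*d + 1)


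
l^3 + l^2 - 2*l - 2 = (l + 1)*(l - sqrt(2))*(l + sqrt(2))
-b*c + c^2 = c*(-b + c)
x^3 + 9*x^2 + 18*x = x*(x + 3)*(x + 6)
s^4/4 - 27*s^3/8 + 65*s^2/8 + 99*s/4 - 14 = (s/4 + 1/2)*(s - 8)*(s - 7)*(s - 1/2)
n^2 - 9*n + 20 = (n - 5)*(n - 4)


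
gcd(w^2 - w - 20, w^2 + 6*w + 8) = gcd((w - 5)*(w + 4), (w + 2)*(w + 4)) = w + 4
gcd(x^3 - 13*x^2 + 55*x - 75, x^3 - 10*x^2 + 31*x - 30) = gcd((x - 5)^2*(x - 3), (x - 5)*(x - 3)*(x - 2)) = x^2 - 8*x + 15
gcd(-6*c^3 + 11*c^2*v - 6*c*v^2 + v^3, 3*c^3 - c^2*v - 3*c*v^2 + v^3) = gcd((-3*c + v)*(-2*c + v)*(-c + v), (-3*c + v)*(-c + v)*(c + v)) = 3*c^2 - 4*c*v + v^2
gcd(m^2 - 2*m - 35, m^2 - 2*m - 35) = m^2 - 2*m - 35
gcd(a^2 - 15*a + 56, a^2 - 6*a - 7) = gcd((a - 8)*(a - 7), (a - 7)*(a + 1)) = a - 7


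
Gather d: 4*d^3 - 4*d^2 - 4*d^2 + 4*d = 4*d^3 - 8*d^2 + 4*d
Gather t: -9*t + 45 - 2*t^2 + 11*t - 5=-2*t^2 + 2*t + 40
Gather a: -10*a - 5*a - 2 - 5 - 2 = -15*a - 9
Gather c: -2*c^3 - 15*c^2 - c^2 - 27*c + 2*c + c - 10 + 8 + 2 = -2*c^3 - 16*c^2 - 24*c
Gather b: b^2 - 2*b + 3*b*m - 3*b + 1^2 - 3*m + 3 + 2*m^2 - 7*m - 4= b^2 + b*(3*m - 5) + 2*m^2 - 10*m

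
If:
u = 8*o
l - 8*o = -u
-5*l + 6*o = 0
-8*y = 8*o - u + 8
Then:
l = 0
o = 0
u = 0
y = -1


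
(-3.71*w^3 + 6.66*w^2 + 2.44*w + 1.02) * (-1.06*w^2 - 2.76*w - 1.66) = 3.9326*w^5 + 3.18*w^4 - 14.8094*w^3 - 18.8712*w^2 - 6.8656*w - 1.6932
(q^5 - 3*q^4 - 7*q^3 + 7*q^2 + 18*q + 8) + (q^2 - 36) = q^5 - 3*q^4 - 7*q^3 + 8*q^2 + 18*q - 28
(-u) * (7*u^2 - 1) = -7*u^3 + u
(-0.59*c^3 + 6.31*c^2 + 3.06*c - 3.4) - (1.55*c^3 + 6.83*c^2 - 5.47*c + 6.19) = -2.14*c^3 - 0.52*c^2 + 8.53*c - 9.59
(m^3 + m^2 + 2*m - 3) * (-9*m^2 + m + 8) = -9*m^5 - 8*m^4 - 9*m^3 + 37*m^2 + 13*m - 24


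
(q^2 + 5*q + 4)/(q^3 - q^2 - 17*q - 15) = (q + 4)/(q^2 - 2*q - 15)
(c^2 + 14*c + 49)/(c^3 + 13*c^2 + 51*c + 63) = (c + 7)/(c^2 + 6*c + 9)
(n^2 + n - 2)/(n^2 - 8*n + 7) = (n + 2)/(n - 7)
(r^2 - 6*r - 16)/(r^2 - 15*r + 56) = (r + 2)/(r - 7)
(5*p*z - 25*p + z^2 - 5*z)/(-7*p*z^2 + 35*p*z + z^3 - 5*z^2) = (5*p + z)/(z*(-7*p + z))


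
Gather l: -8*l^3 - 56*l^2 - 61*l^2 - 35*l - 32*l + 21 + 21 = -8*l^3 - 117*l^2 - 67*l + 42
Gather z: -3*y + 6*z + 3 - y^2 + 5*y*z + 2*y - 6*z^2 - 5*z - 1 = -y^2 - y - 6*z^2 + z*(5*y + 1) + 2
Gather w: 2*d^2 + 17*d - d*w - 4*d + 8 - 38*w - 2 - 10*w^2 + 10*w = 2*d^2 + 13*d - 10*w^2 + w*(-d - 28) + 6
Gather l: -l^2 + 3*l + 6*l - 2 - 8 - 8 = -l^2 + 9*l - 18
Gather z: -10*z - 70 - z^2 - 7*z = -z^2 - 17*z - 70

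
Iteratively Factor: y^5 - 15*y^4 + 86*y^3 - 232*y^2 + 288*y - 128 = (y - 4)*(y^4 - 11*y^3 + 42*y^2 - 64*y + 32) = (y - 4)*(y - 1)*(y^3 - 10*y^2 + 32*y - 32) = (y - 4)^2*(y - 1)*(y^2 - 6*y + 8) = (y - 4)^3*(y - 1)*(y - 2)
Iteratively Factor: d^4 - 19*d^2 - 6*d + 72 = (d + 3)*(d^3 - 3*d^2 - 10*d + 24) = (d + 3)^2*(d^2 - 6*d + 8) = (d - 4)*(d + 3)^2*(d - 2)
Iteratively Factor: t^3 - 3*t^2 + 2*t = (t - 1)*(t^2 - 2*t) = (t - 2)*(t - 1)*(t)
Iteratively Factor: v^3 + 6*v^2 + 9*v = (v)*(v^2 + 6*v + 9) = v*(v + 3)*(v + 3)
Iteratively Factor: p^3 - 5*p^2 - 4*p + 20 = (p + 2)*(p^2 - 7*p + 10) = (p - 2)*(p + 2)*(p - 5)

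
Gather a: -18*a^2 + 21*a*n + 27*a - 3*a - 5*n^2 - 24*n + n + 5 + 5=-18*a^2 + a*(21*n + 24) - 5*n^2 - 23*n + 10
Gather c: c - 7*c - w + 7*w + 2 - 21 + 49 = -6*c + 6*w + 30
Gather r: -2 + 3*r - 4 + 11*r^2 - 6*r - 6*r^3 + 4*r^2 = -6*r^3 + 15*r^2 - 3*r - 6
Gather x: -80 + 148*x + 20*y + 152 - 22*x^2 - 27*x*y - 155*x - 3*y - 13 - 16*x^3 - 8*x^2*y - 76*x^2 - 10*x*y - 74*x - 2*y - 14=-16*x^3 + x^2*(-8*y - 98) + x*(-37*y - 81) + 15*y + 45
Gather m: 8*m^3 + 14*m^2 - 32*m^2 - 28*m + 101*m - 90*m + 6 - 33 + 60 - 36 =8*m^3 - 18*m^2 - 17*m - 3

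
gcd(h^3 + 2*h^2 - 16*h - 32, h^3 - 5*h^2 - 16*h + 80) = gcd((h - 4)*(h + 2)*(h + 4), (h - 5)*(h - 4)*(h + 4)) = h^2 - 16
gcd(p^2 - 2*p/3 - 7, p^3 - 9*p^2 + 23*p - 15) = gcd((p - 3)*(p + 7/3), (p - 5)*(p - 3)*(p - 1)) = p - 3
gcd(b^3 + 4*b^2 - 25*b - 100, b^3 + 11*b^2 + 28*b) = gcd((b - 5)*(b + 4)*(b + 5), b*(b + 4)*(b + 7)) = b + 4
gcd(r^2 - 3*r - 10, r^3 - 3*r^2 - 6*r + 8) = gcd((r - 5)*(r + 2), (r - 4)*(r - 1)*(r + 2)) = r + 2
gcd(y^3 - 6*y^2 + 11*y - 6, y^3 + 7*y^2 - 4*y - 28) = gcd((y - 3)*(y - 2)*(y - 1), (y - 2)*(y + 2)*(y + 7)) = y - 2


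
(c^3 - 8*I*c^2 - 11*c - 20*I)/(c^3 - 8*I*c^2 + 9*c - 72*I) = (c^3 - 8*I*c^2 - 11*c - 20*I)/(c^3 - 8*I*c^2 + 9*c - 72*I)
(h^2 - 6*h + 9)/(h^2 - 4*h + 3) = (h - 3)/(h - 1)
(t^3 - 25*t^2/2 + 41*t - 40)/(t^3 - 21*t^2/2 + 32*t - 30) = (t - 8)/(t - 6)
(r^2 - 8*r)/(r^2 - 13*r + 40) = r/(r - 5)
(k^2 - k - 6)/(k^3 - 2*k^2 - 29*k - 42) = (k - 3)/(k^2 - 4*k - 21)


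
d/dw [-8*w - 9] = -8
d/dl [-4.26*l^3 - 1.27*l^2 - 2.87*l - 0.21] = -12.78*l^2 - 2.54*l - 2.87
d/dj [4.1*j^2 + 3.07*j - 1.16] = 8.2*j + 3.07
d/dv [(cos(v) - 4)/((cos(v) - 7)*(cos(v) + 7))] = (cos(v)^2 - 8*cos(v) + 49)*sin(v)/((cos(v) - 7)^2*(cos(v) + 7)^2)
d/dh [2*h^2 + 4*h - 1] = 4*h + 4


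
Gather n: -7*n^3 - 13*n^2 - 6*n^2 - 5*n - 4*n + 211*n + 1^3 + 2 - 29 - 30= -7*n^3 - 19*n^2 + 202*n - 56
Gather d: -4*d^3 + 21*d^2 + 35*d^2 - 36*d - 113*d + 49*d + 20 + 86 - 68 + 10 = -4*d^3 + 56*d^2 - 100*d + 48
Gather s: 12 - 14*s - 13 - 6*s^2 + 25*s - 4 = -6*s^2 + 11*s - 5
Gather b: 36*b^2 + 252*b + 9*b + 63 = 36*b^2 + 261*b + 63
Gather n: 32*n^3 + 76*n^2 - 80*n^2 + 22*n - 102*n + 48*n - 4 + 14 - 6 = 32*n^3 - 4*n^2 - 32*n + 4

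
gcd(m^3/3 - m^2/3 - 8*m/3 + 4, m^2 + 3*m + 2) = 1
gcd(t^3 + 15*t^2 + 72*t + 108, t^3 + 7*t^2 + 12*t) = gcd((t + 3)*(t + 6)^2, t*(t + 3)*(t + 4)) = t + 3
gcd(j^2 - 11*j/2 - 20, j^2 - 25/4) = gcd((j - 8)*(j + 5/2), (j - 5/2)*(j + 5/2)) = j + 5/2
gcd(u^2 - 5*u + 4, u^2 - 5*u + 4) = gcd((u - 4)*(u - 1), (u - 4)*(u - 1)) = u^2 - 5*u + 4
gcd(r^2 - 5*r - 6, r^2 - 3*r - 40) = 1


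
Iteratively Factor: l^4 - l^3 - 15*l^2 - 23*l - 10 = (l + 1)*(l^3 - 2*l^2 - 13*l - 10) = (l + 1)^2*(l^2 - 3*l - 10) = (l - 5)*(l + 1)^2*(l + 2)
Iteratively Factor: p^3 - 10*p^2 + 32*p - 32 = (p - 4)*(p^2 - 6*p + 8) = (p - 4)^2*(p - 2)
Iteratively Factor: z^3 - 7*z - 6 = (z + 1)*(z^2 - z - 6) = (z + 1)*(z + 2)*(z - 3)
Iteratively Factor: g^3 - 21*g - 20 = (g + 1)*(g^2 - g - 20) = (g + 1)*(g + 4)*(g - 5)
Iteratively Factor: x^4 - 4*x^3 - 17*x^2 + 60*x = (x - 3)*(x^3 - x^2 - 20*x) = (x - 3)*(x + 4)*(x^2 - 5*x) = x*(x - 3)*(x + 4)*(x - 5)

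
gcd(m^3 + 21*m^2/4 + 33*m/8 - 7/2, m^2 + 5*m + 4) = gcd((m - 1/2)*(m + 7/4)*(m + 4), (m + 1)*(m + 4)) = m + 4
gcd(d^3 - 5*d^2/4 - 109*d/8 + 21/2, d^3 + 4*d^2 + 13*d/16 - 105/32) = d^2 + 11*d/4 - 21/8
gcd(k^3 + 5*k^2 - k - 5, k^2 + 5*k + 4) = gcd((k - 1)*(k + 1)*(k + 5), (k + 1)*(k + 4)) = k + 1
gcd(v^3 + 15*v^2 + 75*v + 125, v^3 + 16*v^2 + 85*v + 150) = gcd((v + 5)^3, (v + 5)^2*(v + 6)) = v^2 + 10*v + 25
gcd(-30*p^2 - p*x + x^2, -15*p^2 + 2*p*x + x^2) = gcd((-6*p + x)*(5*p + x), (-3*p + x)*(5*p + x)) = 5*p + x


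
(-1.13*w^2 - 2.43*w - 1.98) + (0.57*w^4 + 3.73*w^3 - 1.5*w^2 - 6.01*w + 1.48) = 0.57*w^4 + 3.73*w^3 - 2.63*w^2 - 8.44*w - 0.5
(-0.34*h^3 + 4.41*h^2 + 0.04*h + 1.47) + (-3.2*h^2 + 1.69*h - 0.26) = -0.34*h^3 + 1.21*h^2 + 1.73*h + 1.21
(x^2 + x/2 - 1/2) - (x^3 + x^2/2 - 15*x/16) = -x^3 + x^2/2 + 23*x/16 - 1/2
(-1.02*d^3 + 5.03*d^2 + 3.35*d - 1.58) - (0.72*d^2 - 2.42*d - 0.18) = -1.02*d^3 + 4.31*d^2 + 5.77*d - 1.4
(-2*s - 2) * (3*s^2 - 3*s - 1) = -6*s^3 + 8*s + 2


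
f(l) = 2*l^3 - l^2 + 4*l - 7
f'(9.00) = 472.00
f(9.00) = 1406.00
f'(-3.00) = 64.00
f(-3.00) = -82.00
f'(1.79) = 19.64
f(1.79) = 8.43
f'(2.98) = 51.32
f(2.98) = 48.97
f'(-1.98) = 31.48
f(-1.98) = -34.37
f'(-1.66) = 23.85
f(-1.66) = -25.54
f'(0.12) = 3.85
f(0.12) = -6.53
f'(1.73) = 18.50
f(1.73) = 7.28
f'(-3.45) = 82.32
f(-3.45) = -114.83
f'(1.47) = 14.03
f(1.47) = 3.07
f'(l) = 6*l^2 - 2*l + 4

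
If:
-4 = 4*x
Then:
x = -1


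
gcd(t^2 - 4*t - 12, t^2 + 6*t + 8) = t + 2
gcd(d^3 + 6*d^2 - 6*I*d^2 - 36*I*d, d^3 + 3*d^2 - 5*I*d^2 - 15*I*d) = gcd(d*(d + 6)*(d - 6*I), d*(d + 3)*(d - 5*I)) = d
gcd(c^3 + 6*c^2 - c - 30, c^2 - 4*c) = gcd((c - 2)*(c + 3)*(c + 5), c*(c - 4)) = 1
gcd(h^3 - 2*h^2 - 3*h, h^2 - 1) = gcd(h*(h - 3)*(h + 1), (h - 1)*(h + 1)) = h + 1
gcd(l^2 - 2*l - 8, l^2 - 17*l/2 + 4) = 1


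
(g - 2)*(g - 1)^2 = g^3 - 4*g^2 + 5*g - 2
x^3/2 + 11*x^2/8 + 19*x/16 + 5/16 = (x/2 + 1/4)*(x + 1)*(x + 5/4)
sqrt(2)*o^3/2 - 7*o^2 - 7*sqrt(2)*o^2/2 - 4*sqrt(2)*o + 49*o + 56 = (o - 8)*(o - 7*sqrt(2))*(sqrt(2)*o/2 + sqrt(2)/2)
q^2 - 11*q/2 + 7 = (q - 7/2)*(q - 2)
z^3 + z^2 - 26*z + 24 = (z - 4)*(z - 1)*(z + 6)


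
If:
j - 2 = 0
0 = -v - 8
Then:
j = 2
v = -8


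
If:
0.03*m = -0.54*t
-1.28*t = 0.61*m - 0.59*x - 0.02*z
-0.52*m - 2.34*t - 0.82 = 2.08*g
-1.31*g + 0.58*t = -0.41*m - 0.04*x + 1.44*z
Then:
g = -0.409514823884441*z - 0.247500335785517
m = 2.18407906071702*z - 0.782562311708014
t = 0.0434756839837786 - 0.12133772559539*z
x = 1.96097616656827*z - 0.714769719733309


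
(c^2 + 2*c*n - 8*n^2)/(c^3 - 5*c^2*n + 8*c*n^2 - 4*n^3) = (c + 4*n)/(c^2 - 3*c*n + 2*n^2)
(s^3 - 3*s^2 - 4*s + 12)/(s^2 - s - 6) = s - 2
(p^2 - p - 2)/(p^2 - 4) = (p + 1)/(p + 2)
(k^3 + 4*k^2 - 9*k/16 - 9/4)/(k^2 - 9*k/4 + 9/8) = (4*k^2 + 19*k + 12)/(2*(2*k - 3))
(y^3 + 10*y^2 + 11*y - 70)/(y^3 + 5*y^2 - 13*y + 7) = (y^2 + 3*y - 10)/(y^2 - 2*y + 1)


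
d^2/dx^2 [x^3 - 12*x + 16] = 6*x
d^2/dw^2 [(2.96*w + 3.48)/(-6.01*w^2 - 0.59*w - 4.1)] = (-(2.96*w + 3.48)*(12.02*w + 0.59)*(24.04*w + 1.18) + (106.7376*w + 45.3224)*(6.01*w^2 + 0.59*w + 4.1))/(6.01*w^2 + 0.59*w + 4.1)^3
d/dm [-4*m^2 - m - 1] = -8*m - 1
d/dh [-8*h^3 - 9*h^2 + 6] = 6*h*(-4*h - 3)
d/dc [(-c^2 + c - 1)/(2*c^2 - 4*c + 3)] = (2*c^2 - 2*c - 1)/(4*c^4 - 16*c^3 + 28*c^2 - 24*c + 9)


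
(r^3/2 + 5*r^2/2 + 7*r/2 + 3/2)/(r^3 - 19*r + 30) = (r^3 + 5*r^2 + 7*r + 3)/(2*(r^3 - 19*r + 30))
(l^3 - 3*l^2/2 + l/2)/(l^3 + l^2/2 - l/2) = (l - 1)/(l + 1)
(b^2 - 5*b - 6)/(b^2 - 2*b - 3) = (b - 6)/(b - 3)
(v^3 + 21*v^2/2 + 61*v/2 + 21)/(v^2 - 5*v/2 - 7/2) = (2*v^2 + 19*v + 42)/(2*v - 7)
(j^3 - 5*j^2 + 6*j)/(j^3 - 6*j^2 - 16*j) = (-j^2 + 5*j - 6)/(-j^2 + 6*j + 16)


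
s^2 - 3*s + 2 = (s - 2)*(s - 1)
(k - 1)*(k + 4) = k^2 + 3*k - 4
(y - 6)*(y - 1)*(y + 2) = y^3 - 5*y^2 - 8*y + 12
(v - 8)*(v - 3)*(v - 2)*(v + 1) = v^4 - 12*v^3 + 33*v^2 - 2*v - 48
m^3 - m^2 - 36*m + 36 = (m - 6)*(m - 1)*(m + 6)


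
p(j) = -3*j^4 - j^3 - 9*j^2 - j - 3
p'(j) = -12*j^3 - 3*j^2 - 18*j - 1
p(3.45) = -579.64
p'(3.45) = -591.57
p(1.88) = -80.81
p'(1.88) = -125.18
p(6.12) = -4783.93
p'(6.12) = -2974.17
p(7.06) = -8263.70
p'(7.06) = -4500.36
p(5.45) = -3084.37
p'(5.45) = -2130.75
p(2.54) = -204.86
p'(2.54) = -262.72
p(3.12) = -408.38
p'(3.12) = -450.82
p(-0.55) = -5.28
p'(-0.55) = 9.99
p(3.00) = -357.00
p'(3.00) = -406.00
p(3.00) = -357.00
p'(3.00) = -406.00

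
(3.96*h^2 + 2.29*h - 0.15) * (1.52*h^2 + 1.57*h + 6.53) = 6.0192*h^4 + 9.698*h^3 + 29.2261*h^2 + 14.7182*h - 0.9795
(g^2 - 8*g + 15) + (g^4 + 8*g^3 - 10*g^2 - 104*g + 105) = g^4 + 8*g^3 - 9*g^2 - 112*g + 120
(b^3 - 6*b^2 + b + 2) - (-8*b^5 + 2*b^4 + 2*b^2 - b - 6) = 8*b^5 - 2*b^4 + b^3 - 8*b^2 + 2*b + 8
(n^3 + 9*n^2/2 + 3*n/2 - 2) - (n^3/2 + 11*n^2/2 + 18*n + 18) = n^3/2 - n^2 - 33*n/2 - 20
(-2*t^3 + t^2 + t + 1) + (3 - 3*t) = -2*t^3 + t^2 - 2*t + 4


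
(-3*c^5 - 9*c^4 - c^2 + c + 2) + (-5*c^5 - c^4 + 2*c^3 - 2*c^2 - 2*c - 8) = -8*c^5 - 10*c^4 + 2*c^3 - 3*c^2 - c - 6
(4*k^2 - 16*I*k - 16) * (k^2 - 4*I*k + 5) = 4*k^4 - 32*I*k^3 - 60*k^2 - 16*I*k - 80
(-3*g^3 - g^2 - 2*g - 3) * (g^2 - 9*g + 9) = -3*g^5 + 26*g^4 - 20*g^3 + 6*g^2 + 9*g - 27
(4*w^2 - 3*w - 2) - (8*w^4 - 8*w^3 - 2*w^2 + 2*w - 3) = -8*w^4 + 8*w^3 + 6*w^2 - 5*w + 1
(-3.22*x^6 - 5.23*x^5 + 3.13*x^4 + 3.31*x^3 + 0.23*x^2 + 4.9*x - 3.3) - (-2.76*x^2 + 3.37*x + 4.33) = -3.22*x^6 - 5.23*x^5 + 3.13*x^4 + 3.31*x^3 + 2.99*x^2 + 1.53*x - 7.63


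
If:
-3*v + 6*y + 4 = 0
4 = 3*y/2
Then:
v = 20/3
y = 8/3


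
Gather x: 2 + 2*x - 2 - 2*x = 0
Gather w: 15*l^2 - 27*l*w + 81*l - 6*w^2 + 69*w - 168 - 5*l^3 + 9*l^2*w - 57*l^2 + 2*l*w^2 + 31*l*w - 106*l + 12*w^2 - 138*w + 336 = -5*l^3 - 42*l^2 - 25*l + w^2*(2*l + 6) + w*(9*l^2 + 4*l - 69) + 168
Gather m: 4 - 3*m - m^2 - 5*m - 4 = -m^2 - 8*m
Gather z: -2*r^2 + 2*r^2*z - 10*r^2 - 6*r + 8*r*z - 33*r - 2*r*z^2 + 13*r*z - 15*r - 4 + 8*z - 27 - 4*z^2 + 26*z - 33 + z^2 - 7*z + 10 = -12*r^2 - 54*r + z^2*(-2*r - 3) + z*(2*r^2 + 21*r + 27) - 54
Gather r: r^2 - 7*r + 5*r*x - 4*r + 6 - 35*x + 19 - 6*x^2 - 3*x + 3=r^2 + r*(5*x - 11) - 6*x^2 - 38*x + 28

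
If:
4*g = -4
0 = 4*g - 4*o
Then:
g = -1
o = -1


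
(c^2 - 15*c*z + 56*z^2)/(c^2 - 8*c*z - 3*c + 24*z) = (c - 7*z)/(c - 3)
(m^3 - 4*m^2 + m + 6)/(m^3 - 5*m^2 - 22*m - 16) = (m^2 - 5*m + 6)/(m^2 - 6*m - 16)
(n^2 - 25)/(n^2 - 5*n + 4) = (n^2 - 25)/(n^2 - 5*n + 4)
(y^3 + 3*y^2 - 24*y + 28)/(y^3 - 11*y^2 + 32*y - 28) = (y + 7)/(y - 7)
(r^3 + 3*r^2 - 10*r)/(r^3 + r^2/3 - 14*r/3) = 3*(r + 5)/(3*r + 7)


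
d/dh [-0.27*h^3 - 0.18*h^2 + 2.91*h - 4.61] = -0.81*h^2 - 0.36*h + 2.91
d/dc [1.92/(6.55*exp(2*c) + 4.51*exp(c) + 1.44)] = (-25.152*exp(c) - 8.6592)*exp(c)/(6.55*exp(2*c) + 4.51*exp(c) + 1.44)^2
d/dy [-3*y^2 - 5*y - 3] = -6*y - 5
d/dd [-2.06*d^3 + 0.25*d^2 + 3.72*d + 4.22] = -6.18*d^2 + 0.5*d + 3.72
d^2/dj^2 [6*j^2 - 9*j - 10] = 12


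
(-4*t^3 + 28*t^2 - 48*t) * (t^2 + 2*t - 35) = -4*t^5 + 20*t^4 + 148*t^3 - 1076*t^2 + 1680*t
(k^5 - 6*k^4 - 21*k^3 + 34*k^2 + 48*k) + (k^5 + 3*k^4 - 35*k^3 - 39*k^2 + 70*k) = 2*k^5 - 3*k^4 - 56*k^3 - 5*k^2 + 118*k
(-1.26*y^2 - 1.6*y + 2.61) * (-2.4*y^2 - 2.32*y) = 3.024*y^4 + 6.7632*y^3 - 2.552*y^2 - 6.0552*y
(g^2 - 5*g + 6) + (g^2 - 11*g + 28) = 2*g^2 - 16*g + 34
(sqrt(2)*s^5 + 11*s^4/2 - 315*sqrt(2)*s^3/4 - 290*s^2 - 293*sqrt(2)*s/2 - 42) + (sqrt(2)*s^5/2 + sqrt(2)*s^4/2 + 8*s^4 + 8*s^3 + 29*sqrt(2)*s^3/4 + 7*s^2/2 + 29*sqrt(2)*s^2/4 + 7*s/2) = 3*sqrt(2)*s^5/2 + sqrt(2)*s^4/2 + 27*s^4/2 - 143*sqrt(2)*s^3/2 + 8*s^3 - 573*s^2/2 + 29*sqrt(2)*s^2/4 - 293*sqrt(2)*s/2 + 7*s/2 - 42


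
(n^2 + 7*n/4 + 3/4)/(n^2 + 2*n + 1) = (n + 3/4)/(n + 1)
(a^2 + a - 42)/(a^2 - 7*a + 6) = (a + 7)/(a - 1)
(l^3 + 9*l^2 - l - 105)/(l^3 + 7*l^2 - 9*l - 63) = (l + 5)/(l + 3)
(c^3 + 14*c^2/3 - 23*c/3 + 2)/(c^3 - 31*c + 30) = (c - 1/3)/(c - 5)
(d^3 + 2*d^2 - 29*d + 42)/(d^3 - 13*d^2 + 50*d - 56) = (d^2 + 4*d - 21)/(d^2 - 11*d + 28)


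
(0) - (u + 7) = -u - 7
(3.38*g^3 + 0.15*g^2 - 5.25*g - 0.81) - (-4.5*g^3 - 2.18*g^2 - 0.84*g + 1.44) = 7.88*g^3 + 2.33*g^2 - 4.41*g - 2.25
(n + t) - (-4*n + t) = 5*n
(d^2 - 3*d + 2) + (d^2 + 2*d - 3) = 2*d^2 - d - 1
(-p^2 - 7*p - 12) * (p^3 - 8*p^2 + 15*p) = -p^5 + p^4 + 29*p^3 - 9*p^2 - 180*p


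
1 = 1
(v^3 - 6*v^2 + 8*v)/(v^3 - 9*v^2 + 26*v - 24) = v/(v - 3)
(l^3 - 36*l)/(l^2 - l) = (l^2 - 36)/(l - 1)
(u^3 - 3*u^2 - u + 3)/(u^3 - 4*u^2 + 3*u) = (u + 1)/u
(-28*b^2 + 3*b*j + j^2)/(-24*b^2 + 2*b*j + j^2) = (7*b + j)/(6*b + j)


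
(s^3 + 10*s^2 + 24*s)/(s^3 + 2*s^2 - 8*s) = (s + 6)/(s - 2)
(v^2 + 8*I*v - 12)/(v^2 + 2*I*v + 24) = (v + 2*I)/(v - 4*I)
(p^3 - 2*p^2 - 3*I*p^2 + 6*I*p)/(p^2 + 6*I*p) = (p^2 - 2*p - 3*I*p + 6*I)/(p + 6*I)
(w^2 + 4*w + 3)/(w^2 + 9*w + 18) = (w + 1)/(w + 6)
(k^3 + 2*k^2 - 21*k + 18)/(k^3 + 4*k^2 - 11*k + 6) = (k - 3)/(k - 1)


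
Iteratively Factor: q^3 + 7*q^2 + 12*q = (q)*(q^2 + 7*q + 12) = q*(q + 3)*(q + 4)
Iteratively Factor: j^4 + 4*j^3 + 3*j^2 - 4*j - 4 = (j + 2)*(j^3 + 2*j^2 - j - 2) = (j + 2)^2*(j^2 - 1) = (j - 1)*(j + 2)^2*(j + 1)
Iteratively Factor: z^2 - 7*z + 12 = (z - 3)*(z - 4)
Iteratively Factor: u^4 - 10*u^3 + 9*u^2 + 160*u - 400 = (u - 5)*(u^3 - 5*u^2 - 16*u + 80) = (u - 5)^2*(u^2 - 16) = (u - 5)^2*(u - 4)*(u + 4)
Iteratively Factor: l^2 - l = (l)*(l - 1)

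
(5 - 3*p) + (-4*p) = 5 - 7*p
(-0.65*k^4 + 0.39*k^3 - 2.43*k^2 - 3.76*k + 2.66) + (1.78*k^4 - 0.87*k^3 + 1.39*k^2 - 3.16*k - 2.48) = 1.13*k^4 - 0.48*k^3 - 1.04*k^2 - 6.92*k + 0.18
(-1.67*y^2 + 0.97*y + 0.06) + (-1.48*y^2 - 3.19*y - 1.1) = -3.15*y^2 - 2.22*y - 1.04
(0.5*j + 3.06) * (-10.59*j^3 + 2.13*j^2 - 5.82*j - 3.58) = -5.295*j^4 - 31.3404*j^3 + 3.6078*j^2 - 19.5992*j - 10.9548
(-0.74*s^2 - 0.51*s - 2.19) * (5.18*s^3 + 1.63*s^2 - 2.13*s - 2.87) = -3.8332*s^5 - 3.848*s^4 - 10.5993*s^3 - 0.359599999999999*s^2 + 6.1284*s + 6.2853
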